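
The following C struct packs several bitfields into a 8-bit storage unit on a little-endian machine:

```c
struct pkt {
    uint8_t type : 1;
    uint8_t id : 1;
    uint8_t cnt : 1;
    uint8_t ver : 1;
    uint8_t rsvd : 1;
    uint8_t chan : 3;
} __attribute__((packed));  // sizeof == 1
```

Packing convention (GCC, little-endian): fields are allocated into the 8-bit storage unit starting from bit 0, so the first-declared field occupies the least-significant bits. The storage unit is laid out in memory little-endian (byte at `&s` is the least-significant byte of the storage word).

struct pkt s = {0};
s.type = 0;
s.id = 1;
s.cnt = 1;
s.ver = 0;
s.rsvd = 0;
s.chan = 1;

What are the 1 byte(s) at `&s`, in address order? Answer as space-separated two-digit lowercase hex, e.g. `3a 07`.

type:1 = 0 → 0x0 << 0 → word 0x00
id:1 = 1 → 0x1 << 1 → word 0x02
cnt:1 = 1 → 0x1 << 2 → word 0x06
ver:1 = 0 → 0x0 << 3 → word 0x06
rsvd:1 = 0 → 0x0 << 4 → word 0x06
chan:3 = 1 → 0x1 << 5 → word 0x26
word = 0x26 → little-endian bytes:
  [0]=0x26

26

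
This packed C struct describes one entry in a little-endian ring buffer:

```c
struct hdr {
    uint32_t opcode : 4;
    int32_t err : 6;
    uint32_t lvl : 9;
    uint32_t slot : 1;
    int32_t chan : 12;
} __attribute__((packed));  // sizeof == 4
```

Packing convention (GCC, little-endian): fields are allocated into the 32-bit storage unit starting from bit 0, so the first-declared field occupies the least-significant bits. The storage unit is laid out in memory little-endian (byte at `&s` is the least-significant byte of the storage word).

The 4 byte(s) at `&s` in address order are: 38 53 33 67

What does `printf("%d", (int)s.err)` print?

-13

[0]=0x38 [1]=0x53 [2]=0x33 [3]=0x67 (little-endian) → word 0x67335338
opcode [0+:4] = (word>>0) & 0xf = 8
err [4+:6] = (word>>4) & 0x3f = 51  ←
lvl [10+:9] = (word>>10) & 0x1ff = 212
slot [19+:1] = (word>>19) & 0x1 = 0
chan [20+:12] = (word>>20) & 0xfff = 1651
err signed 6b, MSB=1: 51 - 64 = -13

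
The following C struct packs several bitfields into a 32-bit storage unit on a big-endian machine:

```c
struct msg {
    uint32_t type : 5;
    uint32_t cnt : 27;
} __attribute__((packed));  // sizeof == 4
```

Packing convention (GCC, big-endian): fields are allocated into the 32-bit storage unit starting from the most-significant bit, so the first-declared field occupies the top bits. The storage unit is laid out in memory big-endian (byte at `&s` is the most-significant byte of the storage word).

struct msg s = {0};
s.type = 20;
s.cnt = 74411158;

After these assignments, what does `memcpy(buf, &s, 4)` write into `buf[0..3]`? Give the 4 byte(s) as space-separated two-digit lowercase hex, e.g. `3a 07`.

type:5 = 20 → 0x14 << 27 → word 0xa0000000
cnt:27 = 74411158 → 0x46f6c96 << 0 → word 0xa46f6c96
word = 0xa46f6c96 → big-endian bytes:
  [0]=0xa4  [1]=0x6f  [2]=0x6c  [3]=0x96

a4 6f 6c 96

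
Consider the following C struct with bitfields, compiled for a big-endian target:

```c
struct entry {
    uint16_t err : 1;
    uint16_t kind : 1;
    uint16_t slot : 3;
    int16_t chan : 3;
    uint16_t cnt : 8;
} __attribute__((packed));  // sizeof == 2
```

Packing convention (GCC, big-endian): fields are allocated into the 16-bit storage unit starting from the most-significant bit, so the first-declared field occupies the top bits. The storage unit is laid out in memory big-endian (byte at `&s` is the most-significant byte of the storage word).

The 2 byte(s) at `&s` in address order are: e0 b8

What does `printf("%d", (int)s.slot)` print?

[0]=0xe0 [1]=0xb8 (big-endian) → word 0xe0b8
err:1 @ bit 15 → (0xe0b8>>15)&0x1 = 0x1
kind:1 @ bit 14 → (0xe0b8>>14)&0x1 = 0x1
slot:3 @ bit 11 → (0xe0b8>>11)&0x7 = 0x4  ←
chan:3 @ bit 8 → (0xe0b8>>8)&0x7 = 0x0
cnt:8 @ bit 0 → (0xe0b8>>0)&0xff = 0xb8

4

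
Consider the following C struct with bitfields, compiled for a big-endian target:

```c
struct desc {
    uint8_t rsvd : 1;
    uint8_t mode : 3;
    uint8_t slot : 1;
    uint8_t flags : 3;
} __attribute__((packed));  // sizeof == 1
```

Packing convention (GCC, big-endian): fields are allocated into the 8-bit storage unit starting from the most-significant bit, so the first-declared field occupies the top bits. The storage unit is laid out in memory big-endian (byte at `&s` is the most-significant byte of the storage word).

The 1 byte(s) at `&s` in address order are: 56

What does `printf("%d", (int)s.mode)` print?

5

[0]=0x56 (big-endian) → word 0x56
rsvd [7+:1] = (word>>7) & 0x1 = 0
mode [4+:3] = (word>>4) & 0x7 = 5  ←
slot [3+:1] = (word>>3) & 0x1 = 0
flags [0+:3] = (word>>0) & 0x7 = 6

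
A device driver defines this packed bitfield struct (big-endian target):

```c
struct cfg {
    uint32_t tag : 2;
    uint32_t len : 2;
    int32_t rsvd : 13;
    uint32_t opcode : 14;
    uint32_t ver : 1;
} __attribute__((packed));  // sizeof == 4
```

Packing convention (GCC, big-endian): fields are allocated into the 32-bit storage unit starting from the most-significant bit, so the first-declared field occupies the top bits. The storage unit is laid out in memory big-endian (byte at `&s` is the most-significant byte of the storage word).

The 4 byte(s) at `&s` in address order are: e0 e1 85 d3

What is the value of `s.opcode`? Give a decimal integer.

745

[0]=0xe0 [1]=0xe1 [2]=0x85 [3]=0xd3 (big-endian) → word 0xe0e185d3
tag:2 @ bit 30 → (0xe0e185d3>>30)&0x3 = 0x3
len:2 @ bit 28 → (0xe0e185d3>>28)&0x3 = 0x2
rsvd:13 @ bit 15 → (0xe0e185d3>>15)&0x1fff = 0x1c3
opcode:14 @ bit 1 → (0xe0e185d3>>1)&0x3fff = 0x2e9  ←
ver:1 @ bit 0 → (0xe0e185d3>>0)&0x1 = 0x1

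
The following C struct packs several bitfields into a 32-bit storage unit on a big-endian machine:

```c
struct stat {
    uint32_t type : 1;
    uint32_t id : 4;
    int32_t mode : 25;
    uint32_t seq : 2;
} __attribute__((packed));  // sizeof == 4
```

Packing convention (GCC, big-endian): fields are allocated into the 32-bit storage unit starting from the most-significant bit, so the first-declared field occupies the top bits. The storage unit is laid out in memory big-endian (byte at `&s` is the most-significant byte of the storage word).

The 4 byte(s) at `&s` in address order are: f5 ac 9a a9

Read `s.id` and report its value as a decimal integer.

[0]=0xf5 [1]=0xac [2]=0x9a [3]=0xa9 (big-endian) → word 0xf5ac9aa9
type [31+:1] = (word>>31) & 0x1 = 1
id [27+:4] = (word>>27) & 0xf = 14  ←
mode [2+:25] = (word>>2) & 0x1ffffff = 23799466
seq [0+:2] = (word>>0) & 0x3 = 1

14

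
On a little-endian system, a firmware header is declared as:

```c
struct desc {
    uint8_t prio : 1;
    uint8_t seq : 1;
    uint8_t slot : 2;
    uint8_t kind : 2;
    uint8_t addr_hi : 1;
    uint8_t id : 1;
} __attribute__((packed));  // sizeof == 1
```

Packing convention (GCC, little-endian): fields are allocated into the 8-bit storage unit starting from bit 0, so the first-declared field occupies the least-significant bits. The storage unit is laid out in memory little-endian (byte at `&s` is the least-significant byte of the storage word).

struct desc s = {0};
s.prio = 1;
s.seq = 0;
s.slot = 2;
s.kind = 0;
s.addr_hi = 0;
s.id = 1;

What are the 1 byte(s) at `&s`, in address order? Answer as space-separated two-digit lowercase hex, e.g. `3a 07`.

89

[0+:1] prio=1 & 0x1 = 0x1; word=0x01
[1+:1] seq=0 & 0x1 = 0x0; word=0x01
[2+:2] slot=2 & 0x3 = 0x2; word=0x09
[4+:2] kind=0 & 0x3 = 0x0; word=0x09
[6+:1] addr_hi=0 & 0x1 = 0x0; word=0x09
[7+:1] id=1 & 0x1 = 0x1; word=0x89
word = 0x89 → little-endian bytes:
  [0]=0x89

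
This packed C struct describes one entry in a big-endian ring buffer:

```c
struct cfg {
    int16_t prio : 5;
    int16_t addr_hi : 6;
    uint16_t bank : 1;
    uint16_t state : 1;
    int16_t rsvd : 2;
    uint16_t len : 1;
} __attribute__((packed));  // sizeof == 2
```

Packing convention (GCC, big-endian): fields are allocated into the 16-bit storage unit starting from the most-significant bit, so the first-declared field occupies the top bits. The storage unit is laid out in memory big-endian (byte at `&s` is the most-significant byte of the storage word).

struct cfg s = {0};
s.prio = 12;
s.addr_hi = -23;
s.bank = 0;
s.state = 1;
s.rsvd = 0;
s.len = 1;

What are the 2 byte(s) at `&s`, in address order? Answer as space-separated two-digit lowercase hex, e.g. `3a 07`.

[11+:5] prio=12 & 0x1f = 0xc; word=0x6000
[5+:6] addr_hi=-23 & 0x3f = 0x29; word=0x6520
[4+:1] bank=0 & 0x1 = 0x0; word=0x6520
[3+:1] state=1 & 0x1 = 0x1; word=0x6528
[1+:2] rsvd=0 & 0x3 = 0x0; word=0x6528
[0+:1] len=1 & 0x1 = 0x1; word=0x6529
word = 0x6529 → big-endian bytes:
  [0]=0x65  [1]=0x29

65 29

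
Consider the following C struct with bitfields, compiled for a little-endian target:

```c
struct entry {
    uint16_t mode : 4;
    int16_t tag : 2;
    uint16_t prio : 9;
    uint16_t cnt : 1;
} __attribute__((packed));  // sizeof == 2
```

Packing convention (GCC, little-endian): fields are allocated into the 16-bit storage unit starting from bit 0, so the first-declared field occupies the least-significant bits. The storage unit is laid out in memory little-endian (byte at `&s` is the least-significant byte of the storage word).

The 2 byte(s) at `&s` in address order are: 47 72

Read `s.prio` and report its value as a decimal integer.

[0]=0x47 [1]=0x72 (little-endian) → word 0x7247
mode [0+:4] = (word>>0) & 0xf = 7
tag [4+:2] = (word>>4) & 0x3 = 0
prio [6+:9] = (word>>6) & 0x1ff = 457  ←
cnt [15+:1] = (word>>15) & 0x1 = 0

457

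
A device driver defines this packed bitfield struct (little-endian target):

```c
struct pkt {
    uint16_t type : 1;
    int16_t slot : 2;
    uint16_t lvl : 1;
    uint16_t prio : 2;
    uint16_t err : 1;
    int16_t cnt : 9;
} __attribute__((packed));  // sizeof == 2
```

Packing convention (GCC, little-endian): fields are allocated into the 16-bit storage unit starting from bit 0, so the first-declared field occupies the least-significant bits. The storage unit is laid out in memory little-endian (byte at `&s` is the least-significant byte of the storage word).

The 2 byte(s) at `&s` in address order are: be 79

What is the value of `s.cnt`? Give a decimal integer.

[0]=0xbe [1]=0x79 (little-endian) → word 0x79be
type [0+:1] = (word>>0) & 0x1 = 0
slot [1+:2] = (word>>1) & 0x3 = 3
lvl [3+:1] = (word>>3) & 0x1 = 1
prio [4+:2] = (word>>4) & 0x3 = 3
err [6+:1] = (word>>6) & 0x1 = 0
cnt [7+:9] = (word>>7) & 0x1ff = 243  ←
cnt signed 9b, MSB=0: value = 243

243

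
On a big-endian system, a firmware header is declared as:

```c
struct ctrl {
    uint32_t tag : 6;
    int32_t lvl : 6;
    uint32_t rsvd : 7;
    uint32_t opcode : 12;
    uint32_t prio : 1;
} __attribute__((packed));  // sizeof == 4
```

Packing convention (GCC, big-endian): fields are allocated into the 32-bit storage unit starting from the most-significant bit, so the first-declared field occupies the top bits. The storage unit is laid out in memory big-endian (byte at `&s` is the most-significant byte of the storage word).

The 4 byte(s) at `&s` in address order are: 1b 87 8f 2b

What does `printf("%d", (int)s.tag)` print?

[0]=0x1b [1]=0x87 [2]=0x8f [3]=0x2b (big-endian) → word 0x1b878f2b
tag:6 @ bit 26 → (0x1b878f2b>>26)&0x3f = 0x6  ←
lvl:6 @ bit 20 → (0x1b878f2b>>20)&0x3f = 0x38
rsvd:7 @ bit 13 → (0x1b878f2b>>13)&0x7f = 0x3c
opcode:12 @ bit 1 → (0x1b878f2b>>1)&0xfff = 0x795
prio:1 @ bit 0 → (0x1b878f2b>>0)&0x1 = 0x1

6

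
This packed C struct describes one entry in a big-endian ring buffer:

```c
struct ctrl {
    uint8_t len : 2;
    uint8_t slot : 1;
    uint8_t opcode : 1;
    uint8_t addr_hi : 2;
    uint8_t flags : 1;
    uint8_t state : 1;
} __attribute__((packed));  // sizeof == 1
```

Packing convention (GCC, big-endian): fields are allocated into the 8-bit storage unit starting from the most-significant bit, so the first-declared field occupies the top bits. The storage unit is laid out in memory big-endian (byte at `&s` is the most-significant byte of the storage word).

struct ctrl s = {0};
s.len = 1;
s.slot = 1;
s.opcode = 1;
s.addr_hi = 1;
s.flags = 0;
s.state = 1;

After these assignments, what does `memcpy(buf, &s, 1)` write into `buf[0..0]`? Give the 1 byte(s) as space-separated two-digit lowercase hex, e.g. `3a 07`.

len:2 = 1 → 0x1 << 6 → word 0x40
slot:1 = 1 → 0x1 << 5 → word 0x60
opcode:1 = 1 → 0x1 << 4 → word 0x70
addr_hi:2 = 1 → 0x1 << 2 → word 0x74
flags:1 = 0 → 0x0 << 1 → word 0x74
state:1 = 1 → 0x1 << 0 → word 0x75
word = 0x75 → big-endian bytes:
  [0]=0x75

75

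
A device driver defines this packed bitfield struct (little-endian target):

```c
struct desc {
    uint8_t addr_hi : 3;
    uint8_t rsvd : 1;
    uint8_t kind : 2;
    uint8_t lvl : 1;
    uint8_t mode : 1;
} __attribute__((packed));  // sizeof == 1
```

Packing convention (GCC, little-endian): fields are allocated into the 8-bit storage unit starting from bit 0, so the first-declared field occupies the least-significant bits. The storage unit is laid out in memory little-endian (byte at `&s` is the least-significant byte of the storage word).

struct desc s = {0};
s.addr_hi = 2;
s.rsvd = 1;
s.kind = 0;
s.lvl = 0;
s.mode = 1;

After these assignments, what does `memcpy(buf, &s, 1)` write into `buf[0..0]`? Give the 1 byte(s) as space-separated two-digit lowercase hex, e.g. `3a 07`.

8a

[0+:3] addr_hi=2 & 0x7 = 0x2; word=0x02
[3+:1] rsvd=1 & 0x1 = 0x1; word=0x0a
[4+:2] kind=0 & 0x3 = 0x0; word=0x0a
[6+:1] lvl=0 & 0x1 = 0x0; word=0x0a
[7+:1] mode=1 & 0x1 = 0x1; word=0x8a
word = 0x8a → little-endian bytes:
  [0]=0x8a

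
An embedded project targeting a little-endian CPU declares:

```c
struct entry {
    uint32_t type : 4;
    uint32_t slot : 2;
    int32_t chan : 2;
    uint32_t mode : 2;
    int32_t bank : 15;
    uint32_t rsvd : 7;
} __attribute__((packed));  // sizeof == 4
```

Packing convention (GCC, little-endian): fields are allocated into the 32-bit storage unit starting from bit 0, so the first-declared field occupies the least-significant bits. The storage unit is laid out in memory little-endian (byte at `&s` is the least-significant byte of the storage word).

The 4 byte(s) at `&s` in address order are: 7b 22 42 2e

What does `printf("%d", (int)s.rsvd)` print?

23

[0]=0x7b [1]=0x22 [2]=0x42 [3]=0x2e (little-endian) → word 0x2e42227b
type [0+:4] = (word>>0) & 0xf = 11
slot [4+:2] = (word>>4) & 0x3 = 3
chan [6+:2] = (word>>6) & 0x3 = 1
mode [8+:2] = (word>>8) & 0x3 = 2
bank [10+:15] = (word>>10) & 0x7fff = 4232
rsvd [25+:7] = (word>>25) & 0x7f = 23  ←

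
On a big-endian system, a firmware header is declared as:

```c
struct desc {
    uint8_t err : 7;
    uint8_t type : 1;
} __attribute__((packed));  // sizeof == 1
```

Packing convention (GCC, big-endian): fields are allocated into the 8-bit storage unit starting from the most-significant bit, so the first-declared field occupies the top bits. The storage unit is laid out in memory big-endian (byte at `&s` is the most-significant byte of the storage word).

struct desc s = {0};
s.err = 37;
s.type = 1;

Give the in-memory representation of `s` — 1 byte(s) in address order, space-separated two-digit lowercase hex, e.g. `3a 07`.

err (7b) val=37 bits=0x25 at bit 1: 0x4a
type (1b) val=1 bits=0x1 at bit 0: 0x4b
word = 0x4b → big-endian bytes:
  [0]=0x4b

4b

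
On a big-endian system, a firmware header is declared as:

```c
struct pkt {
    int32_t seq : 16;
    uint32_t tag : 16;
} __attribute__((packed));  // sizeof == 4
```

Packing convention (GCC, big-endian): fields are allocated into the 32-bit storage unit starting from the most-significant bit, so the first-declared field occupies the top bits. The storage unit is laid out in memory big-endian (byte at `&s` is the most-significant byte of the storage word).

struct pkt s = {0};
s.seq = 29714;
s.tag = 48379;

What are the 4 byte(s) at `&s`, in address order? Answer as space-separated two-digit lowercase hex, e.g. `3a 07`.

[16+:16] seq=29714 & 0xffff = 0x7412; word=0x74120000
[0+:16] tag=48379 & 0xffff = 0xbcfb; word=0x7412bcfb
word = 0x7412bcfb → big-endian bytes:
  [0]=0x74  [1]=0x12  [2]=0xbc  [3]=0xfb

74 12 bc fb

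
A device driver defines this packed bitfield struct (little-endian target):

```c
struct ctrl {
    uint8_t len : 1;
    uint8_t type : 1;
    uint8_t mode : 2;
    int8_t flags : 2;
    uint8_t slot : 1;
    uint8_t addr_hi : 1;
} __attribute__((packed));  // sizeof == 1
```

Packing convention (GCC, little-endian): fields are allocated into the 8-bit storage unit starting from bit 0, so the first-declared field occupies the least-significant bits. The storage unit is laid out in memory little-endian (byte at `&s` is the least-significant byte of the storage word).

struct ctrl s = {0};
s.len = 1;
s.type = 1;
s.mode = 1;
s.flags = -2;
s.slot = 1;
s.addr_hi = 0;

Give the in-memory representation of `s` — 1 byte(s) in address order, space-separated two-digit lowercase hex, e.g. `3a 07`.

len (1b) val=1 bits=0x1 at bit 0: 0x01
type (1b) val=1 bits=0x1 at bit 1: 0x03
mode (2b) val=1 bits=0x1 at bit 2: 0x07
flags (2b) val=-2 bits=0x2 at bit 4: 0x27
slot (1b) val=1 bits=0x1 at bit 6: 0x67
addr_hi (1b) val=0 bits=0x0 at bit 7: 0x67
word = 0x67 → little-endian bytes:
  [0]=0x67

67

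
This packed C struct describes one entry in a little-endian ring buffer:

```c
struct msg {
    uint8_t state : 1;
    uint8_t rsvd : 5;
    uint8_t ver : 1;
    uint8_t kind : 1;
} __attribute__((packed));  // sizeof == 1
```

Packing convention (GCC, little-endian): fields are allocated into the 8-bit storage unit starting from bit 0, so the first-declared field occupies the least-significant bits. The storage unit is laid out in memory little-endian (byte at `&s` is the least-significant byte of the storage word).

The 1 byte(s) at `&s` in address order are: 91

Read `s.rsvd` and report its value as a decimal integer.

8

[0]=0x91 (little-endian) → word 0x91
state:1 @ bit 0 → (0x91>>0)&0x1 = 0x1
rsvd:5 @ bit 1 → (0x91>>1)&0x1f = 0x8  ←
ver:1 @ bit 6 → (0x91>>6)&0x1 = 0x0
kind:1 @ bit 7 → (0x91>>7)&0x1 = 0x1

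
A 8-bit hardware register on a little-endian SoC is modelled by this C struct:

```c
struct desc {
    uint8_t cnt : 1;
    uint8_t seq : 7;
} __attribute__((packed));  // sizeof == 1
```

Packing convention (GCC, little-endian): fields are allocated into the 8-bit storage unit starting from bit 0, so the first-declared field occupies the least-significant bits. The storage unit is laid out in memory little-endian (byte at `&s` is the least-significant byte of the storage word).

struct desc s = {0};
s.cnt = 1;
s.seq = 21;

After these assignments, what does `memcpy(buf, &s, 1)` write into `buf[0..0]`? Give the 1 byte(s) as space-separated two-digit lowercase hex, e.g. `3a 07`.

cnt:1 = 1 → 0x1 << 0 → word 0x01
seq:7 = 21 → 0x15 << 1 → word 0x2b
word = 0x2b → little-endian bytes:
  [0]=0x2b

2b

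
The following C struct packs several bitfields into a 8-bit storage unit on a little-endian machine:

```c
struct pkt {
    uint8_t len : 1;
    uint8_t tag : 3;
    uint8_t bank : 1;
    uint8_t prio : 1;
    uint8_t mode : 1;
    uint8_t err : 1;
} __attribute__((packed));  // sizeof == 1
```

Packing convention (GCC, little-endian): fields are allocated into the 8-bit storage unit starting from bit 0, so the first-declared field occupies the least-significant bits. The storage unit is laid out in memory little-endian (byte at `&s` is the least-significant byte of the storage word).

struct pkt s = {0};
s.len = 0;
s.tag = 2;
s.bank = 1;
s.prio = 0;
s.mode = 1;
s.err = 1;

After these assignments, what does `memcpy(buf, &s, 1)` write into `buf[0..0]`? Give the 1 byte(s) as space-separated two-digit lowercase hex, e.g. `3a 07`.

d4

[0+:1] len=0 & 0x1 = 0x0; word=0x00
[1+:3] tag=2 & 0x7 = 0x2; word=0x04
[4+:1] bank=1 & 0x1 = 0x1; word=0x14
[5+:1] prio=0 & 0x1 = 0x0; word=0x14
[6+:1] mode=1 & 0x1 = 0x1; word=0x54
[7+:1] err=1 & 0x1 = 0x1; word=0xd4
word = 0xd4 → little-endian bytes:
  [0]=0xd4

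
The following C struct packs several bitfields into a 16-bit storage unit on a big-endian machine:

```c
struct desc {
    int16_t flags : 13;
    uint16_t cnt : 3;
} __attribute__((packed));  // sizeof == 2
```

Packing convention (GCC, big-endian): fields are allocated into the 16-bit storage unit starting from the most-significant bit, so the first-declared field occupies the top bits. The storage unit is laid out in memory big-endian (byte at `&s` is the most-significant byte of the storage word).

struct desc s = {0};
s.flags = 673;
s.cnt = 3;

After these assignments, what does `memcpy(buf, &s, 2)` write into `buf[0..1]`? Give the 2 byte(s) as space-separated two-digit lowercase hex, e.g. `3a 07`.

15 0b

flags (13b) val=673 bits=0x2a1 at bit 3: 0x1508
cnt (3b) val=3 bits=0x3 at bit 0: 0x150b
word = 0x150b → big-endian bytes:
  [0]=0x15  [1]=0x0b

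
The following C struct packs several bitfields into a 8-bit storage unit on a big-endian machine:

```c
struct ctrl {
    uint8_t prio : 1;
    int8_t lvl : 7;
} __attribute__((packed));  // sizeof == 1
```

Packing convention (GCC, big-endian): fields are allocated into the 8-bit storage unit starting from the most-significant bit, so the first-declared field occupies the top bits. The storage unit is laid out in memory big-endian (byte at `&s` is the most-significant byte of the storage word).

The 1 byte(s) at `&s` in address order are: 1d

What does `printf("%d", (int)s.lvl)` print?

[0]=0x1d (big-endian) → word 0x1d
prio:1 @ bit 7 → (0x1d>>7)&0x1 = 0x0
lvl:7 @ bit 0 → (0x1d>>0)&0x7f = 0x1d  ←
lvl signed 7b, MSB=0: value = 29

29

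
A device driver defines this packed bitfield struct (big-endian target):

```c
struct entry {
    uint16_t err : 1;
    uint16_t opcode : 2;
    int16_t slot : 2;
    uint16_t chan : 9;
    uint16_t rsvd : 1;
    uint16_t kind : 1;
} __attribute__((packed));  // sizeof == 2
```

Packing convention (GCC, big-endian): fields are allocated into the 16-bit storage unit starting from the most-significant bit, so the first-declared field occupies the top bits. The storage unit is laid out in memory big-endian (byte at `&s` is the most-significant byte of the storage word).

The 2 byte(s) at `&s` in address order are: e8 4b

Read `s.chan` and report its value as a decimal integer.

18

[0]=0xe8 [1]=0x4b (big-endian) → word 0xe84b
err:1 @ bit 15 → (0xe84b>>15)&0x1 = 0x1
opcode:2 @ bit 13 → (0xe84b>>13)&0x3 = 0x3
slot:2 @ bit 11 → (0xe84b>>11)&0x3 = 0x1
chan:9 @ bit 2 → (0xe84b>>2)&0x1ff = 0x12  ←
rsvd:1 @ bit 1 → (0xe84b>>1)&0x1 = 0x1
kind:1 @ bit 0 → (0xe84b>>0)&0x1 = 0x1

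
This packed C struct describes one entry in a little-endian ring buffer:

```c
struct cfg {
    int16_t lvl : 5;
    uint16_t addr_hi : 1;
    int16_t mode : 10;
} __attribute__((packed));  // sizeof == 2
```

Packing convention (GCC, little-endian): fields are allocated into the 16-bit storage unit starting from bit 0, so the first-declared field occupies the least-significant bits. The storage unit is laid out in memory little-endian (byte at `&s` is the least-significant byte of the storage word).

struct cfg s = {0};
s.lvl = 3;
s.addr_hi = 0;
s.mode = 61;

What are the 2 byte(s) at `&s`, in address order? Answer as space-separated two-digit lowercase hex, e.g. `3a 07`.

43 0f

[0+:5] lvl=3 & 0x1f = 0x3; word=0x0003
[5+:1] addr_hi=0 & 0x1 = 0x0; word=0x0003
[6+:10] mode=61 & 0x3ff = 0x3d; word=0x0f43
word = 0x0f43 → little-endian bytes:
  [0]=0x43  [1]=0x0f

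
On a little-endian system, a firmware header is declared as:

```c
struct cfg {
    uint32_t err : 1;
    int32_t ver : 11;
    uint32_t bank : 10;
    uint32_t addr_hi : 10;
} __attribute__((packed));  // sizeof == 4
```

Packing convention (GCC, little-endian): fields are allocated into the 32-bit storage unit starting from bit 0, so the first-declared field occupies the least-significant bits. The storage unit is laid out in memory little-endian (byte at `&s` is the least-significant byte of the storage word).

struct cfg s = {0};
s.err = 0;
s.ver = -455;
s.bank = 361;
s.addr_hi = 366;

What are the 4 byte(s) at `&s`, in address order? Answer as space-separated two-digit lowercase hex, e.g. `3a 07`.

[0+:1] err=0 & 0x1 = 0x0; word=0x00000000
[1+:11] ver=-455 & 0x7ff = 0x639; word=0x00000c72
[12+:10] bank=361 & 0x3ff = 0x169; word=0x00169c72
[22+:10] addr_hi=366 & 0x3ff = 0x16e; word=0x5b969c72
word = 0x5b969c72 → little-endian bytes:
  [0]=0x72  [1]=0x9c  [2]=0x96  [3]=0x5b

72 9c 96 5b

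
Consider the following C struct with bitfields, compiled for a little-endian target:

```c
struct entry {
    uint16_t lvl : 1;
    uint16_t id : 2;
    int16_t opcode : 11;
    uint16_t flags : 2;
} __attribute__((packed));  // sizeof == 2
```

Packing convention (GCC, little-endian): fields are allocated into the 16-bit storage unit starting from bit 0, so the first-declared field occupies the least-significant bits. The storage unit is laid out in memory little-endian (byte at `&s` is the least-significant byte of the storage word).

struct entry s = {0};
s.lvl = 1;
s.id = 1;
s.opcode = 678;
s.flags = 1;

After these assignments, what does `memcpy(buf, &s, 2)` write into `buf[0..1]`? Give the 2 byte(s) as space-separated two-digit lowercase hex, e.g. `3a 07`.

33 55

lvl:1 = 1 → 0x1 << 0 → word 0x0001
id:2 = 1 → 0x1 << 1 → word 0x0003
opcode:11 = 678 → 0x2a6 << 3 → word 0x1533
flags:2 = 1 → 0x1 << 14 → word 0x5533
word = 0x5533 → little-endian bytes:
  [0]=0x33  [1]=0x55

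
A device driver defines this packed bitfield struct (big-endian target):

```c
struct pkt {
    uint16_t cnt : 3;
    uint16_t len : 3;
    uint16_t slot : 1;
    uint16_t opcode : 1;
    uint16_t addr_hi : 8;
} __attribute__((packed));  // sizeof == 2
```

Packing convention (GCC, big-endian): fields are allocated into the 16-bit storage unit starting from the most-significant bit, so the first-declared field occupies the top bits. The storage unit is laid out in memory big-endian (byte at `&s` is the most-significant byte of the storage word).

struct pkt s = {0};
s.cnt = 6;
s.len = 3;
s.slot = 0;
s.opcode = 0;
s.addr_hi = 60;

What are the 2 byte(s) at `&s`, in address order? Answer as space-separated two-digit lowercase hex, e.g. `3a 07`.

[13+:3] cnt=6 & 0x7 = 0x6; word=0xc000
[10+:3] len=3 & 0x7 = 0x3; word=0xcc00
[9+:1] slot=0 & 0x1 = 0x0; word=0xcc00
[8+:1] opcode=0 & 0x1 = 0x0; word=0xcc00
[0+:8] addr_hi=60 & 0xff = 0x3c; word=0xcc3c
word = 0xcc3c → big-endian bytes:
  [0]=0xcc  [1]=0x3c

cc 3c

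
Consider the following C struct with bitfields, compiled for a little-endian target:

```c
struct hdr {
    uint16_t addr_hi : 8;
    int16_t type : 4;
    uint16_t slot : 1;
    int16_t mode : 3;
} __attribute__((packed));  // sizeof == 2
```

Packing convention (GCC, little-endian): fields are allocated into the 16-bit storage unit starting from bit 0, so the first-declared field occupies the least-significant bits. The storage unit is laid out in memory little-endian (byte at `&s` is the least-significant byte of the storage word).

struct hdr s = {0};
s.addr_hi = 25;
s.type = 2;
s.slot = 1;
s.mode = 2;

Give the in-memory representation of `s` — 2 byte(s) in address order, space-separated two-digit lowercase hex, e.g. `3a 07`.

19 52

addr_hi (8b) val=25 bits=0x19 at bit 0: 0x0019
type (4b) val=2 bits=0x2 at bit 8: 0x0219
slot (1b) val=1 bits=0x1 at bit 12: 0x1219
mode (3b) val=2 bits=0x2 at bit 13: 0x5219
word = 0x5219 → little-endian bytes:
  [0]=0x19  [1]=0x52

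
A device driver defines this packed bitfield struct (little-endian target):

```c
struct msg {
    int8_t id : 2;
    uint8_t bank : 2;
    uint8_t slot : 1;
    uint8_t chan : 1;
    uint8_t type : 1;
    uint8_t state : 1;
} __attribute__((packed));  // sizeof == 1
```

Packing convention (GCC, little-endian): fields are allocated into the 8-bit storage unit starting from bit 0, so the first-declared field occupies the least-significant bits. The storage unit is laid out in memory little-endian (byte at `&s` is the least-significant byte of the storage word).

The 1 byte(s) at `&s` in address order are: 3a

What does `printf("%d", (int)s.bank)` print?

[0]=0x3a (little-endian) → word 0x3a
id [0+:2] = (word>>0) & 0x3 = 2
bank [2+:2] = (word>>2) & 0x3 = 2  ←
slot [4+:1] = (word>>4) & 0x1 = 1
chan [5+:1] = (word>>5) & 0x1 = 1
type [6+:1] = (word>>6) & 0x1 = 0
state [7+:1] = (word>>7) & 0x1 = 0

2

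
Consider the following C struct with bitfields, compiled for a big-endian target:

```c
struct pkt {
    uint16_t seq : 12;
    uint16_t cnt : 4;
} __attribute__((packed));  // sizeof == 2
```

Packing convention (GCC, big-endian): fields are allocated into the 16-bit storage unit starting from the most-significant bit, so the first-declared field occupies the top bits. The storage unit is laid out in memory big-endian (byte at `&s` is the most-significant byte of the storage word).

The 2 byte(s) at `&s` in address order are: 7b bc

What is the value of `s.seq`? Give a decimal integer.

[0]=0x7b [1]=0xbc (big-endian) → word 0x7bbc
seq:12 @ bit 4 → (0x7bbc>>4)&0xfff = 0x7bb  ←
cnt:4 @ bit 0 → (0x7bbc>>0)&0xf = 0xc

1979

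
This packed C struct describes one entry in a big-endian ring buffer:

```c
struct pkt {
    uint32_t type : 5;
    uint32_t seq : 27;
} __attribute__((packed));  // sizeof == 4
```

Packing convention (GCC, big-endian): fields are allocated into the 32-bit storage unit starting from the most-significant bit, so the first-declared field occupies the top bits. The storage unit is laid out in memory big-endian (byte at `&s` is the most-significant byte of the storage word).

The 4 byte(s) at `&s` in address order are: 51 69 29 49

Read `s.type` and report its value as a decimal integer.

10

[0]=0x51 [1]=0x69 [2]=0x29 [3]=0x49 (big-endian) → word 0x51692949
type:5 @ bit 27 → (0x51692949>>27)&0x1f = 0xa  ←
seq:27 @ bit 0 → (0x51692949>>0)&0x7ffffff = 0x1692949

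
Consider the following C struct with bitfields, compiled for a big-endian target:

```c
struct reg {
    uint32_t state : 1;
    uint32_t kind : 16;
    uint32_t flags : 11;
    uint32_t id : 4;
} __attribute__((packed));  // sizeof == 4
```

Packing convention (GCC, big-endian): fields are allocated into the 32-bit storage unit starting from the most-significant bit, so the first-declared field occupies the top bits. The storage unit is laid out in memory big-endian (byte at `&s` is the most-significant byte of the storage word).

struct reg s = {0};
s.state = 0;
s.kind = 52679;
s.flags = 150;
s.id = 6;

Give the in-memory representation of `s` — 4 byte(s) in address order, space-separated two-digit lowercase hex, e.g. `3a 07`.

state (1b) val=0 bits=0x0 at bit 31: 0x00000000
kind (16b) val=52679 bits=0xcdc7 at bit 15: 0x66e38000
flags (11b) val=150 bits=0x96 at bit 4: 0x66e38960
id (4b) val=6 bits=0x6 at bit 0: 0x66e38966
word = 0x66e38966 → big-endian bytes:
  [0]=0x66  [1]=0xe3  [2]=0x89  [3]=0x66

66 e3 89 66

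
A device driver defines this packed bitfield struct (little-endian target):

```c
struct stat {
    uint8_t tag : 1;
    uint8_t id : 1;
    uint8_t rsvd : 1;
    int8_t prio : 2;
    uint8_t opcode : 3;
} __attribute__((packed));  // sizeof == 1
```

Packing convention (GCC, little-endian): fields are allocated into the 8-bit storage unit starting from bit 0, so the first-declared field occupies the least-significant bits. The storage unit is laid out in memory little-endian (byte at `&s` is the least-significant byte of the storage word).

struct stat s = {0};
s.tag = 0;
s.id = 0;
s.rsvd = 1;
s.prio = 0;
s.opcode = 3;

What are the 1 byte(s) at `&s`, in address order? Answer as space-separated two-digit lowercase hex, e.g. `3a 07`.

tag (1b) val=0 bits=0x0 at bit 0: 0x00
id (1b) val=0 bits=0x0 at bit 1: 0x00
rsvd (1b) val=1 bits=0x1 at bit 2: 0x04
prio (2b) val=0 bits=0x0 at bit 3: 0x04
opcode (3b) val=3 bits=0x3 at bit 5: 0x64
word = 0x64 → little-endian bytes:
  [0]=0x64

64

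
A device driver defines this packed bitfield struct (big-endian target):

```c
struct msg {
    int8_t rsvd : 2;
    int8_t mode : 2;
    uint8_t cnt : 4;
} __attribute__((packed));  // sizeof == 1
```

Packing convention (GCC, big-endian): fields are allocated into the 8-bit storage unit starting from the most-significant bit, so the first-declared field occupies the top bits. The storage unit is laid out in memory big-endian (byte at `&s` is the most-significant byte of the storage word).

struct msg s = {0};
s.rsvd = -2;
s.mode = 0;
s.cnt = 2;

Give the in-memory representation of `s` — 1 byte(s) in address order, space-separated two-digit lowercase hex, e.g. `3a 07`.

82

rsvd (2b) val=-2 bits=0x2 at bit 6: 0x80
mode (2b) val=0 bits=0x0 at bit 4: 0x80
cnt (4b) val=2 bits=0x2 at bit 0: 0x82
word = 0x82 → big-endian bytes:
  [0]=0x82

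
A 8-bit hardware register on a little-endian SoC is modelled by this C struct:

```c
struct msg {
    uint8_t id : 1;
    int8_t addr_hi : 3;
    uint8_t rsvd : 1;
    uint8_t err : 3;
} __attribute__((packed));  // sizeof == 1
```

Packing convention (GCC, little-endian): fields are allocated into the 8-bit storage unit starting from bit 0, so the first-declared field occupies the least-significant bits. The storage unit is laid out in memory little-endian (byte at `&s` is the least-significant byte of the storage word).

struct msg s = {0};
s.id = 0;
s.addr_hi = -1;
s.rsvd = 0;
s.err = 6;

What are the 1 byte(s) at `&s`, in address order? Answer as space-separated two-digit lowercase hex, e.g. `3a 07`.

ce

id (1b) val=0 bits=0x0 at bit 0: 0x00
addr_hi (3b) val=-1 bits=0x7 at bit 1: 0x0e
rsvd (1b) val=0 bits=0x0 at bit 4: 0x0e
err (3b) val=6 bits=0x6 at bit 5: 0xce
word = 0xce → little-endian bytes:
  [0]=0xce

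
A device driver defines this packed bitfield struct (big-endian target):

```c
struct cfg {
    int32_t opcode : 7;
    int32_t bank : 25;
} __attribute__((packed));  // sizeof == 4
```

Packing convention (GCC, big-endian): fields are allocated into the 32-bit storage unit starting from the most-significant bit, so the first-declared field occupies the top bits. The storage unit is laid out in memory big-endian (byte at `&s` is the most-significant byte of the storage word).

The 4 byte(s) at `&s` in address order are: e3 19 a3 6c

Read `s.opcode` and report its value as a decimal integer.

-15

[0]=0xe3 [1]=0x19 [2]=0xa3 [3]=0x6c (big-endian) → word 0xe319a36c
opcode:7 @ bit 25 → (0xe319a36c>>25)&0x7f = 0x71  ←
bank:25 @ bit 0 → (0xe319a36c>>0)&0x1ffffff = 0x119a36c
opcode signed 7b, MSB=1: 113 - 128 = -15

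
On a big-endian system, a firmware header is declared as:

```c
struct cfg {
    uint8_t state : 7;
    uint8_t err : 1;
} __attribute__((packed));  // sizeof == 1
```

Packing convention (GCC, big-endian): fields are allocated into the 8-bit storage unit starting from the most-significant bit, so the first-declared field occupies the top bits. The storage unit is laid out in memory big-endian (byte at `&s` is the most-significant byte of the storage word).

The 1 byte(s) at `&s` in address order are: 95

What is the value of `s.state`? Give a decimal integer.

[0]=0x95 (big-endian) → word 0x95
state:7 @ bit 1 → (0x95>>1)&0x7f = 0x4a  ←
err:1 @ bit 0 → (0x95>>0)&0x1 = 0x1

74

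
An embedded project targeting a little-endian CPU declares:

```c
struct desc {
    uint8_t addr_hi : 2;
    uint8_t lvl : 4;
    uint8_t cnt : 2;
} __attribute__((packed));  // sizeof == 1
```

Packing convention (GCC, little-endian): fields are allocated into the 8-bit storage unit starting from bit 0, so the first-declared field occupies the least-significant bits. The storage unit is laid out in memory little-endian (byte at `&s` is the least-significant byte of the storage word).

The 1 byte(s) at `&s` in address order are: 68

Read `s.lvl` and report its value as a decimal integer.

[0]=0x68 (little-endian) → word 0x68
addr_hi [0+:2] = (word>>0) & 0x3 = 0
lvl [2+:4] = (word>>2) & 0xf = 10  ←
cnt [6+:2] = (word>>6) & 0x3 = 1

10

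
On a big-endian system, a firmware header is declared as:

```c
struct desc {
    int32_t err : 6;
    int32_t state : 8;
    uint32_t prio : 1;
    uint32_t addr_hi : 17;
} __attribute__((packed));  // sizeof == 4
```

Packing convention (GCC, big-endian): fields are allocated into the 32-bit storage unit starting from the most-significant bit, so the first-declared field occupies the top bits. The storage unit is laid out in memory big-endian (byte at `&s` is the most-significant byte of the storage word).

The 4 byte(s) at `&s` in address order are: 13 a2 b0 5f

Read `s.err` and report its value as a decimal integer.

[0]=0x13 [1]=0xa2 [2]=0xb0 [3]=0x5f (big-endian) → word 0x13a2b05f
err [26+:6] = (word>>26) & 0x3f = 4  ←
state [18+:8] = (word>>18) & 0xff = 232
prio [17+:1] = (word>>17) & 0x1 = 1
addr_hi [0+:17] = (word>>0) & 0x1ffff = 45151
err signed 6b, MSB=0: value = 4

4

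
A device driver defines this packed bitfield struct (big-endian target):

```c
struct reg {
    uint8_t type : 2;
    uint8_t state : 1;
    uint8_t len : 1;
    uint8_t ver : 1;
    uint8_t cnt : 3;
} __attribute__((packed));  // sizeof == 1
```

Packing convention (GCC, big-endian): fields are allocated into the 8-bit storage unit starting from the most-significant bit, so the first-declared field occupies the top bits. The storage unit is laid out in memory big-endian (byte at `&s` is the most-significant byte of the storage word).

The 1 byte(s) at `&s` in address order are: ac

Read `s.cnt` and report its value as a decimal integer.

[0]=0xac (big-endian) → word 0xac
type:2 @ bit 6 → (0xac>>6)&0x3 = 0x2
state:1 @ bit 5 → (0xac>>5)&0x1 = 0x1
len:1 @ bit 4 → (0xac>>4)&0x1 = 0x0
ver:1 @ bit 3 → (0xac>>3)&0x1 = 0x1
cnt:3 @ bit 0 → (0xac>>0)&0x7 = 0x4  ←

4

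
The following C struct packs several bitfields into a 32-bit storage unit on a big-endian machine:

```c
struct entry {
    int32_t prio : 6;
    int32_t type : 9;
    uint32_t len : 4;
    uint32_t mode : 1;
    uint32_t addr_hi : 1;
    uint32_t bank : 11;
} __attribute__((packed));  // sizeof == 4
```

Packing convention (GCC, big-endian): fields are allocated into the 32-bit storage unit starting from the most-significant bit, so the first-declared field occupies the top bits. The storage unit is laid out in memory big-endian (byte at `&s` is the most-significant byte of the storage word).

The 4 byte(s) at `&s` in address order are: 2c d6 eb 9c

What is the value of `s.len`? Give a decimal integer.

7

[0]=0x2c [1]=0xd6 [2]=0xeb [3]=0x9c (big-endian) → word 0x2cd6eb9c
prio [26+:6] = (word>>26) & 0x3f = 11
type [17+:9] = (word>>17) & 0x1ff = 107
len [13+:4] = (word>>13) & 0xf = 7  ←
mode [12+:1] = (word>>12) & 0x1 = 0
addr_hi [11+:1] = (word>>11) & 0x1 = 1
bank [0+:11] = (word>>0) & 0x7ff = 924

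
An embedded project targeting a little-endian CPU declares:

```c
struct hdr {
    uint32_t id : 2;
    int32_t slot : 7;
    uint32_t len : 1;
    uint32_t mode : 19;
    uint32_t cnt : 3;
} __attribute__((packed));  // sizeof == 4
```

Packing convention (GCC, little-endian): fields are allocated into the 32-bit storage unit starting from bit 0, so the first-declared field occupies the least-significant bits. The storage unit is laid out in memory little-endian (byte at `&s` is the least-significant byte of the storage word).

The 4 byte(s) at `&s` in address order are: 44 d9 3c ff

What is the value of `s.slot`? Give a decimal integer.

[0]=0x44 [1]=0xd9 [2]=0x3c [3]=0xff (little-endian) → word 0xff3cd944
id [0+:2] = (word>>0) & 0x3 = 0
slot [2+:7] = (word>>2) & 0x7f = 81  ←
len [9+:1] = (word>>9) & 0x1 = 0
mode [10+:19] = (word>>10) & 0x7ffff = 511798
cnt [29+:3] = (word>>29) & 0x7 = 7
slot signed 7b, MSB=1: 81 - 128 = -47

-47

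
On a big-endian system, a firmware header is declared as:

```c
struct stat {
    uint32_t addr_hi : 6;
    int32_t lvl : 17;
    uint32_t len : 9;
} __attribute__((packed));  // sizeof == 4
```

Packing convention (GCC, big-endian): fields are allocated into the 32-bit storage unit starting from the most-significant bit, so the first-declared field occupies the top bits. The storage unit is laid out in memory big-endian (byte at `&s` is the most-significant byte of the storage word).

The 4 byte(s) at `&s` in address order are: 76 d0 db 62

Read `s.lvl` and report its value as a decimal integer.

[0]=0x76 [1]=0xd0 [2]=0xdb [3]=0x62 (big-endian) → word 0x76d0db62
addr_hi:6 @ bit 26 → (0x76d0db62>>26)&0x3f = 0x1d
lvl:17 @ bit 9 → (0x76d0db62>>9)&0x1ffff = 0x1686d  ←
len:9 @ bit 0 → (0x76d0db62>>0)&0x1ff = 0x162
lvl signed 17b, MSB=1: 92269 - 131072 = -38803

-38803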